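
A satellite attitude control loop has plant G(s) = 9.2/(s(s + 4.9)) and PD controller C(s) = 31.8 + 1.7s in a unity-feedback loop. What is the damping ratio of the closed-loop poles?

ζ = 0.6

Forward path: (31.8 + 1.7s)·9.2/(s(s+4.9)). The closed-loop characteristic equation is s² + (4.9 + 9.2·1.7)s + 9.2·31.8 = 0.
That is s² + 20.54s + 292.6 = 0, so ω_n = 17.1 rad/s and ζ = 20.54/(2·17.1) = 0.6004.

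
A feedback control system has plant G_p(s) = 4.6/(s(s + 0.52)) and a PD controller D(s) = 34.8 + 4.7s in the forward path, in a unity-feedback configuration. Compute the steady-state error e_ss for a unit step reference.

0

The open loop D(s)G_p(s) has a pole at the origin (type 1), so the static position error constant is infinite and e_ss = 1/(1+∞) = 0.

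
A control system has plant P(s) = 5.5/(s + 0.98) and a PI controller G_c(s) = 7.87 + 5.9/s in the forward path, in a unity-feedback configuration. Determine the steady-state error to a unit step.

The open loop G_c(s)P(s) has a pole at the origin (type 1), so the static position error constant is infinite and e_ss = 1/(1+∞) = 0.

0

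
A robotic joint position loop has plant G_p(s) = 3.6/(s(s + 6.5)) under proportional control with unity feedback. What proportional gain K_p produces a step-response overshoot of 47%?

From %OS = 100·exp(−πζ/√(1−ζ²)) = 47%, ζ = −ln(0.47)/√(π²+ln²(0.47)) = 0.2337.
Characteristic equation s² + 6.5s + 3.6K_p = 0 gives ζ = 6.5/(2√(3.6K_p)).
Setting ζ = 0.2337: √(3.6K_p) = 6.5/(2·0.2337) = 13.91, so K_p = 193.4/3.6 = 53.7.

K_p = 53.7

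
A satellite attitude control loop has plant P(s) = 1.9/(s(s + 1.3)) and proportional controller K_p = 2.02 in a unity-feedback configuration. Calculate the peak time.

Closed-loop characteristic equation: s² + 1.3s + 3.838 = 0, so ω_n = 1.959 rad/s and ζ = 1.3/(2·1.959) = 0.3318.
Damped frequency ω_d = ω_n√(1−ζ²) = 1.848 rad/s, so peak time T_p = π/ω_d = 1.7 s.

T_p = 1.7 s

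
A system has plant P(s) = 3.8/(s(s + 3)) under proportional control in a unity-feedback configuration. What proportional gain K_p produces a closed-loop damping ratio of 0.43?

Closed-loop characteristic equation: s² + 3s + K_p·3.8 = 0.
So ω_n = √(3.8K_p) and 2ζω_n = 3, giving ζ = 3/(2√(3.8K_p)).
Setting ζ = 0.43: √(3.8K_p) = 3/(2·0.43) = 3.488, so K_p = 12.17/3.8 = 3.2.

K_p = 3.2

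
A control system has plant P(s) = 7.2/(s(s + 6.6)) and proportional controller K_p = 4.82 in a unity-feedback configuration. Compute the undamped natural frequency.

ω_n = 5.89 rad/s

With unity feedback the closed-loop characteristic equation is s² + 6.6s + 4.82·7.2 = s² + 6.6s + 34.7 = 0.
So ω_n² = 34.7 ⇒ ω_n = 5.891 rad/s, and ζ = 6.6/(2ω_n) = 0.56.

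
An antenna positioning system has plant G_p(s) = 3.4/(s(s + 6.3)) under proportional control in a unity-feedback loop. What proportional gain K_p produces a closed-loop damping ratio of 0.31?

K_p = 30.4

Closed-loop characteristic equation: s² + 6.3s + K_p·3.4 = 0.
So ω_n = √(3.4K_p) and 2ζω_n = 6.3, giving ζ = 6.3/(2√(3.4K_p)).
Setting ζ = 0.31: √(3.4K_p) = 6.3/(2·0.31) = 10.16, so K_p = 103.3/3.4 = 30.4.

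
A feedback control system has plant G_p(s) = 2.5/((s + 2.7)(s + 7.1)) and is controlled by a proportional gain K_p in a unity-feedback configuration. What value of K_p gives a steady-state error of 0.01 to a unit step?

K_p = 759

Steady-state error for a unit step on this type-0 loop is 1/(1 + K_p·G_p(0)).
G_p(0) = 0.1304. Require 1/(1 + K_p·0.1304) = 0.01, so 1 + 0.1304·K_p = 100.
K_p = (100 − 1)/0.1304 = 759.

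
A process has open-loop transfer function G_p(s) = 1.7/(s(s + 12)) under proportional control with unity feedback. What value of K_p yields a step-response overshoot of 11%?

From %OS = 100·exp(−πζ/√(1−ζ²)) = 11%, ζ = −ln(0.11)/√(π²+ln²(0.11)) = 0.5749.
Characteristic equation s² + 12s + 1.7K_p = 0 gives ζ = 12/(2√(1.7K_p)).
Setting ζ = 0.5749: √(1.7K_p) = 12/(2·0.5749) = 10.44, so K_p = 108.9/1.7 = 64.1.

K_p = 64.1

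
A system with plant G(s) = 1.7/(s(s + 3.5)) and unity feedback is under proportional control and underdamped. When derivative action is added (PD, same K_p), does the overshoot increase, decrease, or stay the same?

decrease

With PD the characteristic equation becomes s² + (a + K·K_d)s + K·K_p = 0; the damping term grows, ζ rises, overshoot falls.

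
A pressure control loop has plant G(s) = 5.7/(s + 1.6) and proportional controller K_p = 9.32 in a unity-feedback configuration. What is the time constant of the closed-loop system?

Closed-loop transfer function: T(s) = K_p·G(s)/(1 + K_p·G(s)) = 53.12/(s + 1.6 + 53.12) = 53.12/(s + 54.72).
Time constant τ = 1/54.72 = 0.0183 s.

τ = 0.0183 s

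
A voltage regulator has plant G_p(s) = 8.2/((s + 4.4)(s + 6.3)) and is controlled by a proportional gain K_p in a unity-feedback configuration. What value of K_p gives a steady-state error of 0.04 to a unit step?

K_p = 81.1

For a type-0 loop with proportional control, e_ss = 1/(1 + K_p·G_p(0)).
G_p(0) = 0.2958. Require 1/(1 + K_p·0.2958) = 0.04, so 1 + 0.2958·K_p = 25.
K_p = (25 − 1)/0.2958 = 81.1.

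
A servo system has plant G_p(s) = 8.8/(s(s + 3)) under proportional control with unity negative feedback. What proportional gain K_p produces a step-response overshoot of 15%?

K_p = 0.957

From %OS = 100·exp(−πζ/√(1−ζ²)) = 15%, ζ = −ln(0.15)/√(π²+ln²(0.15)) = 0.5169.
Characteristic equation s² + 3s + 8.8K_p = 0 gives ζ = 3/(2√(8.8K_p)).
Setting ζ = 0.5169: √(8.8K_p) = 3/(2·0.5169) = 2.902, so K_p = 8.42/8.8 = 0.957.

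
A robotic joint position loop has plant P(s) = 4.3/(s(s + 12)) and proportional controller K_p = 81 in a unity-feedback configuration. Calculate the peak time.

From 1 + K_pP(s) = 0: s² + 12s + 348.3 = 0 ⇒ ω_n = 18.66, ζ = 0.3215.
Damped frequency ω_d = ω_n√(1−ζ²) = 17.67 rad/s, so peak time T_p = π/ω_d = 0.178 s.

T_p = 0.178 s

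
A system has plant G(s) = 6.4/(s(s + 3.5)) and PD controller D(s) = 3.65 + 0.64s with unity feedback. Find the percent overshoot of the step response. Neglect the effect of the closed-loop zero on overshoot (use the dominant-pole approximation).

1.85%

Forward path: (3.65 + 0.64s)·6.4/(s(s+3.5)). The closed-loop characteristic equation is s² + (3.5 + 6.4·0.64)s + 6.4·3.65 = 0.
That is s² + 7.596s + 23.36 = 0, so ω_n = 4.833 rad/s and ζ = 7.596/(2·4.833) = 0.7858.
%OS = 100·exp(−πζ/√(1−ζ²)) = 1.85%.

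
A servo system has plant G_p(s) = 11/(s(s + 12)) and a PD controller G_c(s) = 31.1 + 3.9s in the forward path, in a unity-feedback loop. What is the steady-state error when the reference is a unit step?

The open loop G_c(s)G_p(s) has a pole at the origin (type 1), so the static position error constant is infinite and e_ss = 1/(1+∞) = 0.

0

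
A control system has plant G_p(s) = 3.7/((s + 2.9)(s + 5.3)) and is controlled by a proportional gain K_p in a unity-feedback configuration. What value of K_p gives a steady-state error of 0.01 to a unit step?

The loop is type 0, so e_ss(step) = 1/(1 + K_pos) with K_pos = K_p·G_p(0).
G_p(0) = 0.2407. Require 1/(1 + K_p·0.2407) = 0.01, so 1 + 0.2407·K_p = 100.
K_p = (100 − 1)/0.2407 = 411.

K_p = 411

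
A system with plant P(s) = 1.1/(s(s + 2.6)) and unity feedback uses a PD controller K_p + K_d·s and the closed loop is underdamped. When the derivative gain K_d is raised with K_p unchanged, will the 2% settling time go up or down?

Characteristic equation s² + (2.6 + 1.1K_d)s + 1.1K_p = 0: raising K_d increases ζω_n = (2.6+1.1K_d)/2 while the loop stays underdamped, so T_s ≈ 4/(ζω_n) decreases.

decrease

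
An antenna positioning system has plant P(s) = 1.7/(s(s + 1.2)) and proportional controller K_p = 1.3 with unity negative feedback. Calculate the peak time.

T_p = 2.31 s

Closed-loop characteristic equation: s² + 1.2s + 2.21 = 0, so ω_n = 1.487 rad/s and ζ = 1.2/(2·1.487) = 0.4036.
Damped frequency ω_d = ω_n√(1−ζ²) = 1.36 rad/s, so peak time T_p = π/ω_d = 2.31 s.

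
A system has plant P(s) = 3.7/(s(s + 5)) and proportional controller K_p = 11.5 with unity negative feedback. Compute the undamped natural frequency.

ω_n = 6.52 rad/s

With unity feedback the closed-loop characteristic equation is s² + 5s + 11.5·3.7 = s² + 5s + 42.55 = 0.
Matching s² + 2ζω_n s + ω_n²: ω_n = √42.55 = 6.523 rad/s and 2ζω_n = 5, so ζ = 5/(2·6.523) = 0.383.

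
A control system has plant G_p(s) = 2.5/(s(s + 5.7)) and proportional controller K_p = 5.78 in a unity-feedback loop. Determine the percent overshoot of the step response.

2.85%

The closed-loop denominator s² + 5.7s + 14.45 gives ω_n = √14.45 = 3.801 and ζ = 5.7/(2ω_n) = 0.7497.
%OS = 100·exp(−πζ/√(1−ζ²)) = 100·exp(−π·0.7497/√0.4379) = 2.85%.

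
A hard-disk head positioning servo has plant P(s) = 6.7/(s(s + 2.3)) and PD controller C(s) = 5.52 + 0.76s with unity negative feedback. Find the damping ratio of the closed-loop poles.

ζ = 0.608

Forward path: (5.52 + 0.76s)·6.7/(s(s+2.3)). The closed-loop characteristic equation is s² + (2.3 + 6.7·0.76)s + 6.7·5.52 = 0.
That is s² + 7.392s + 36.98 = 0, so ω_n = 6.081 rad/s and ζ = 7.392/(2·6.081) = 0.6078.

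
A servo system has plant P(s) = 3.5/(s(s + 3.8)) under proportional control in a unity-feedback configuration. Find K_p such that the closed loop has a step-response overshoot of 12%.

K_p = 3.3

From %OS = 100·exp(−πζ/√(1−ζ²)) = 12%, ζ = −ln(0.12)/√(π²+ln²(0.12)) = 0.5594.
Characteristic equation s² + 3.8s + 3.5K_p = 0 gives ζ = 3.8/(2√(3.5K_p)).
Setting ζ = 0.5594: √(3.5K_p) = 3.8/(2·0.5594) = 3.396, so K_p = 11.54/3.5 = 3.3.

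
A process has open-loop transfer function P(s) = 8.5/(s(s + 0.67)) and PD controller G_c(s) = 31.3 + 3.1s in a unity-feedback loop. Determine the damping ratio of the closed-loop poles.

ζ = 0.828

Forward path: (31.3 + 3.1s)·8.5/(s(s+0.67)). The closed-loop characteristic equation is s² + (0.67 + 8.5·3.1)s + 8.5·31.3 = 0.
That is s² + 27.02s + 266.1 = 0, so ω_n = 16.31 rad/s and ζ = 27.02/(2·16.31) = 0.8283.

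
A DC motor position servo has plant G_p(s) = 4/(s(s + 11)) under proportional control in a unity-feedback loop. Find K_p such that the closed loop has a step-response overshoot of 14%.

K_p = 26.9

From %OS = 100·exp(−πζ/√(1−ζ²)) = 14%, ζ = −ln(0.14)/√(π²+ln²(0.14)) = 0.5305.
Characteristic equation s² + 11s + 4K_p = 0 gives ζ = 11/(2√(4K_p)).
Setting ζ = 0.5305: √(4K_p) = 11/(2·0.5305) = 10.37, so K_p = 107.5/4 = 26.9.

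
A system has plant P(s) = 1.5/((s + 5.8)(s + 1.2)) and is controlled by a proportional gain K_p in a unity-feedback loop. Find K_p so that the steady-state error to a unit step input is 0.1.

K_p = 41.8

Steady-state error for a unit step on this type-0 loop is 1/(1 + K_p·P(0)).
P(0) = 0.2155. Require 1/(1 + K_p·0.2155) = 0.1, so 1 + 0.2155·K_p = 10.
K_p = (10 − 1)/0.2155 = 41.8.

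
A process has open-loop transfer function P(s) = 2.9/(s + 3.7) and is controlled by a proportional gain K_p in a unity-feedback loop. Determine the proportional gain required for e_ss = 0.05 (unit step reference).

The loop is type 0, so e_ss(step) = 1/(1 + K_pos) with K_pos = K_p·P(0).
P(0) = 0.7838. Require 1/(1 + K_p·0.7838) = 0.05, so 1 + 0.7838·K_p = 20.
K_p = (20 − 1)/0.7838 = 24.2.

K_p = 24.2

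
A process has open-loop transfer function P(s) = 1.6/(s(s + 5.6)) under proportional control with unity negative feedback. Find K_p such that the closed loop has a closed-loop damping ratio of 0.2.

K_p = 122

Closed-loop characteristic equation: s² + 5.6s + K_p·1.6 = 0.
So ω_n = √(1.6K_p) and 2ζω_n = 5.6, giving ζ = 5.6/(2√(1.6K_p)).
Setting ζ = 0.2: √(1.6K_p) = 5.6/(2·0.2) = 14, so K_p = 196/1.6 = 122.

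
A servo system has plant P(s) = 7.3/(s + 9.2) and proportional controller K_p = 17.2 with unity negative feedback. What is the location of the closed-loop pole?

s = -134.8

Closed-loop transfer function: T(s) = K_p·P(s)/(1 + K_p·P(s)) = 125.6/(s + 9.2 + 125.6) = 125.6/(s + 134.8).
The closed-loop pole is at s = −134.8.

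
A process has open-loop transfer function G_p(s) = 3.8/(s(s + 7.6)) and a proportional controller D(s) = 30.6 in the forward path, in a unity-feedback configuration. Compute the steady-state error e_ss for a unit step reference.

The open loop D(s)G_p(s) has a pole at the origin (type 1), so the static position error constant is infinite and e_ss = 1/(1+∞) = 0.

0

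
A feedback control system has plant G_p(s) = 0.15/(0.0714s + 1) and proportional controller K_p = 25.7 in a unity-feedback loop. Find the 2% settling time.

T_s ≈ 0.0588 s

Closed loop: T(s) = K_p·G_p/(1+K_p·G_p) = 3.855/(0.0714s + 1 + 3.855), with pole at s = −(1 + 3.855)/0.0714 = −68.
τ = 1/68 = 0.01471 s, so 2% settling time ≈ 4τ = 0.0588 s.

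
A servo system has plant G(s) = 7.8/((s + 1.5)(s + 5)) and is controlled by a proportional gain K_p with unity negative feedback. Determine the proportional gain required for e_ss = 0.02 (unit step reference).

The loop is type 0, so e_ss(step) = 1/(1 + K_pos) with K_pos = K_p·G(0).
G(0) = 1.04. Require 1/(1 + K_p·1.04) = 0.02, so 1 + 1.04·K_p = 50.
K_p = (50 − 1)/1.04 = 47.1.

K_p = 47.1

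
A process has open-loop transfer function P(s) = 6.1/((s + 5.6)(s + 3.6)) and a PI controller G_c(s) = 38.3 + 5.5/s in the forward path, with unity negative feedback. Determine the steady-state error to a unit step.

0

The open loop G_c(s)P(s) has a pole at the origin (type 1), so the static position error constant is infinite and e_ss = 1/(1+∞) = 0.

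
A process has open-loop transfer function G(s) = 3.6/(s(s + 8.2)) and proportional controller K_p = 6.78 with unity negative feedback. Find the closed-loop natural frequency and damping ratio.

1 + K_p·G(s) = 0 gives s² + 8.2s + 24.41 = 0.
So ω_n² = 24.41 ⇒ ω_n = 4.94 rad/s, and ζ = 8.2/(2ω_n) = 0.83.

ω_n = 4.94 rad/s, ζ = 0.83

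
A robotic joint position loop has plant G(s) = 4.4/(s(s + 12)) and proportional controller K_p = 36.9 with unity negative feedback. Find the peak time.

From 1 + K_pG(s) = 0: s² + 12s + 162.4 = 0 ⇒ ω_n = 12.74, ζ = 0.4709.
Damped frequency ω_d = ω_n√(1−ζ²) = 11.24 rad/s, so peak time T_p = π/ω_d = 0.279 s.

T_p = 0.279 s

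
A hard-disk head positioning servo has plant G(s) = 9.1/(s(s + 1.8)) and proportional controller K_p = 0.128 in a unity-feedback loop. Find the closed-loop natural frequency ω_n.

ω_n = 1.08 rad/s

1 + K_p·G(s) = 0 gives s² + 1.8s + 1.165 = 0.
So ω_n² = 1.165 ⇒ ω_n = 1.079 rad/s, and ζ = 1.8/(2ω_n) = 0.834.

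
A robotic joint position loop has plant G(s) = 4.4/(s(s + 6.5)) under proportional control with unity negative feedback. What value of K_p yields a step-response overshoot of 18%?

K_p = 10.5

From %OS = 100·exp(−πζ/√(1−ζ²)) = 18%, ζ = −ln(0.18)/√(π²+ln²(0.18)) = 0.4791.
Characteristic equation s² + 6.5s + 4.4K_p = 0 gives ζ = 6.5/(2√(4.4K_p)).
Setting ζ = 0.4791: √(4.4K_p) = 6.5/(2·0.4791) = 6.783, so K_p = 46.01/4.4 = 10.5.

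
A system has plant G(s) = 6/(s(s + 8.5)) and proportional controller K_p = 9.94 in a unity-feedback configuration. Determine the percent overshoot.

12.6%

The closed-loop denominator s² + 8.5s + 59.64 gives ω_n = √59.64 = 7.723 and ζ = 8.5/(2ω_n) = 0.5503.
%OS = 100·exp(−πζ/√(1−ζ²)) = 100·exp(−π·0.5503/√0.6971) = 12.6%.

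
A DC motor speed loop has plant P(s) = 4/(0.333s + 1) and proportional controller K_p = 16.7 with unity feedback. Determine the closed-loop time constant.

τ = 0.00491 s

Closed loop: T(s) = K_p·P/(1+K_p·P) = 66.8/(0.333s + 1 + 66.8), with pole at s = −(1 + 66.8)/0.333 = −203.6.
Closed-loop time constant τ = 1/203.6 = 0.00491 s.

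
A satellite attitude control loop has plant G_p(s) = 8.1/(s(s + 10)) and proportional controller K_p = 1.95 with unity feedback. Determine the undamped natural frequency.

ω_n = 3.97 rad/s

With unity feedback the closed-loop characteristic equation is s² + 10s + 1.95·8.1 = s² + 10s + 15.79 = 0.
Matching s² + 2ζω_n s + ω_n²: ω_n = √15.79 = 3.974 rad/s and 2ζω_n = 10, so ζ = 10/(2·3.974) = 1.26.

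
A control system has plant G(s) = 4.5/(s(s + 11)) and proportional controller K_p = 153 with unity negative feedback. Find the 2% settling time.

T_s ≈ 0.727 s

From 1 + K_pG(s) = 0: s² + 11s + 688.5 = 0 ⇒ ω_n = 26.24, ζ = 0.2096.
2% settling time T_s ≈ 4/(ζω_n) = 4/5.5 = 0.727 s.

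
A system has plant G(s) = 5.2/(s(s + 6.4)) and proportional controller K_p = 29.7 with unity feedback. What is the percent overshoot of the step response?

Closed-loop characteristic equation: s² + 6.4s + 154.4 = 0, so ω_n = 12.43 rad/s and ζ = 6.4/(2·12.43) = 0.2575.
%OS = 100·exp(−πζ/√(1−ζ²)) = 100·exp(−π·0.2575/√0.9337) = 43.3%.

43.3%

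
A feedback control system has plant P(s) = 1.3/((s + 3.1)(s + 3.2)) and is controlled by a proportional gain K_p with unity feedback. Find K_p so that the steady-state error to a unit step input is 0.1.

For a type-0 loop with proportional control, e_ss = 1/(1 + K_p·P(0)).
P(0) = 0.131. Require 1/(1 + K_p·0.131) = 0.1, so 1 + 0.131·K_p = 10.
K_p = (10 − 1)/0.131 = 68.7.

K_p = 68.7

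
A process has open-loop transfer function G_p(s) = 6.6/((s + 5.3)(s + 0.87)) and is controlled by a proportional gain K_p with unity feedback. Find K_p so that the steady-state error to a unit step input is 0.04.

The loop is type 0, so e_ss(step) = 1/(1 + K_pos) with K_pos = K_p·G_p(0).
G_p(0) = 1.431. Require 1/(1 + K_p·1.431) = 0.04, so 1 + 1.431·K_p = 25.
K_p = (25 − 1)/1.431 = 16.8.

K_p = 16.8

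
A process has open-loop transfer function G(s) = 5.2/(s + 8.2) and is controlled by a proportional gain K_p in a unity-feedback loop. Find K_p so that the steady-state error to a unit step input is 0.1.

K_p = 14.2

The loop is type 0, so e_ss(step) = 1/(1 + K_pos) with K_pos = K_p·G(0).
G(0) = 0.6341. Require 1/(1 + K_p·0.6341) = 0.1, so 1 + 0.6341·K_p = 10.
K_p = (10 − 1)/0.6341 = 14.2.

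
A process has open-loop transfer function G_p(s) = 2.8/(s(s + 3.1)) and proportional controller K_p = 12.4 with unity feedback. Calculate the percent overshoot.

42.5%

Closed-loop characteristic equation: s² + 3.1s + 34.72 = 0, so ω_n = 5.892 rad/s and ζ = 3.1/(2·5.892) = 0.2631.
%OS = 100·exp(−πζ/√(1−ζ²)) = 100·exp(−π·0.2631/√0.9308) = 42.5%.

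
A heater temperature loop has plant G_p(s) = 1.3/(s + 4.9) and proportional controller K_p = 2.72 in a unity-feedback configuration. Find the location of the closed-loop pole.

s = -8.436

Closed-loop transfer function: T(s) = K_p·G_p(s)/(1 + K_p·G_p(s)) = 3.536/(s + 4.9 + 3.536) = 3.536/(s + 8.436).
The closed-loop pole is at s = −8.436.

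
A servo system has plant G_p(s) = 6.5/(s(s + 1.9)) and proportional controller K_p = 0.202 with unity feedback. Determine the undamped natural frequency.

1 + K_p·G_p(s) = 0 gives s² + 1.9s + 1.313 = 0.
So ω_n² = 1.313 ⇒ ω_n = 1.146 rad/s, and ζ = 1.9/(2ω_n) = 0.829.

ω_n = 1.15 rad/s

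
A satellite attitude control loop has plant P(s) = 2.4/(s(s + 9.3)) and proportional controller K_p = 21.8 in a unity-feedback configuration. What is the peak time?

T_p = 0.567 s

Closed-loop characteristic equation: s² + 9.3s + 52.32 = 0, so ω_n = 7.233 rad/s and ζ = 9.3/(2·7.233) = 0.6429.
Damped frequency ω_d = ω_n√(1−ζ²) = 5.541 rad/s, so peak time T_p = π/ω_d = 0.567 s.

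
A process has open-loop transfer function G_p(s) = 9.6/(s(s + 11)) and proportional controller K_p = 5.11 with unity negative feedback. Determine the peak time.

The closed-loop denominator s² + 11s + 49.06 gives ω_n = √49.06 = 7.004 and ζ = 11/(2ω_n) = 0.7853.
Damped frequency ω_d = ω_n√(1−ζ²) = 4.337 rad/s, so peak time T_p = π/ω_d = 0.724 s.

T_p = 0.724 s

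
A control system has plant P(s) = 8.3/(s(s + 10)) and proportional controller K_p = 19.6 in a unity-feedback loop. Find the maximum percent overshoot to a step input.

The closed-loop denominator s² + 10s + 162.7 gives ω_n = √162.7 = 12.75 and ζ = 10/(2ω_n) = 0.392.
%OS = 100·exp(−πζ/√(1−ζ²)) = 100·exp(−π·0.392/√0.8463) = 26.2%.

26.2%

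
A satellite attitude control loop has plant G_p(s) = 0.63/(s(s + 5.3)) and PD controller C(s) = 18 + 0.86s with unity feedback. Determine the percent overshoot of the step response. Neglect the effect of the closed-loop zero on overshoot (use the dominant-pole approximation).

Forward path: (18 + 0.86s)·0.63/(s(s+5.3)). The closed-loop characteristic equation is s² + (5.3 + 0.63·0.86)s + 0.63·18 = 0.
That is s² + 5.842s + 11.34 = 0, so ω_n = 3.367 rad/s and ζ = 5.842/(2·3.367) = 0.8674.
%OS = 100·exp(−πζ/√(1−ζ²)) = 0.419%.

0.419%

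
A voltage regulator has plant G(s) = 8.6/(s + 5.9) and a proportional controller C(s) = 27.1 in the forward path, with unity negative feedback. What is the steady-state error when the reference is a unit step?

The loop is type 0. Static position error constant K_pos = C(0)·G(0) = 27.1·1.458 = 39.5.
Steady-state error to a unit step: e_ss = 1/(1+K_pos) = 1/40.5 = 0.0247.

0.0247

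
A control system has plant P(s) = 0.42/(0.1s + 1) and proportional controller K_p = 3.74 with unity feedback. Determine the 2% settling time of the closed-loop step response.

Closed loop: T(s) = K_p·P/(1+K_p·P) = 1.571/(0.1s + 1 + 1.571), with pole at s = −(1 + 1.571)/0.1 = −25.71.
τ = 1/25.71 = 0.0389 s, so 2% settling time ≈ 4τ = 0.156 s.

T_s ≈ 0.156 s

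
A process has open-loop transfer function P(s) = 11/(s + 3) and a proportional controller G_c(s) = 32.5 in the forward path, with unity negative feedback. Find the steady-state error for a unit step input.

0.00832

The loop is type 0. Static position error constant K_pos = G_c(0)·P(0) = 32.5·3.667 = 119.2.
Steady-state error to a unit step: e_ss = 1/(1+K_pos) = 1/120.2 = 0.00832.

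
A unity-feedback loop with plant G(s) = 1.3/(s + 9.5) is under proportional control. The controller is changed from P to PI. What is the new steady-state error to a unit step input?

Adding integral action puts a pole at s = 0 in the forward path, raising the system type to 1; a type-1 loop has zero steady-state error to a step.

0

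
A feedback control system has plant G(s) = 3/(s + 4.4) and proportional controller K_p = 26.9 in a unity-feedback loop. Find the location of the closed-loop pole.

Closed-loop transfer function: T(s) = K_p·G(s)/(1 + K_p·G(s)) = 80.7/(s + 4.4 + 80.7) = 80.7/(s + 85.1).
The closed-loop pole is at s = −85.1.

s = -85.1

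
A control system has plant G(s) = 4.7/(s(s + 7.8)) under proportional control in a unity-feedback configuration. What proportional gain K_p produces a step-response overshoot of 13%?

K_p = 10.9

From %OS = 100·exp(−πζ/√(1−ζ²)) = 13%, ζ = −ln(0.13)/√(π²+ln²(0.13)) = 0.5446.
Characteristic equation s² + 7.8s + 4.7K_p = 0 gives ζ = 7.8/(2√(4.7K_p)).
Setting ζ = 0.5446: √(4.7K_p) = 7.8/(2·0.5446) = 7.161, so K_p = 51.27/4.7 = 10.9.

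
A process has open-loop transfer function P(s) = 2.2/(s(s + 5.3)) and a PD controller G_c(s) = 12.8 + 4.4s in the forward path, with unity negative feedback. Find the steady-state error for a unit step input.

0

The open loop G_c(s)P(s) has a pole at the origin (type 1), so the static position error constant is infinite and e_ss = 1/(1+∞) = 0.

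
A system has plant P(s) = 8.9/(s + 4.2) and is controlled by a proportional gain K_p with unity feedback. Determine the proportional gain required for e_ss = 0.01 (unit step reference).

The loop is type 0, so e_ss(step) = 1/(1 + K_pos) with K_pos = K_p·P(0).
P(0) = 2.119. Require 1/(1 + K_p·2.119) = 0.01, so 1 + 2.119·K_p = 100.
K_p = (100 − 1)/2.119 = 46.7.

K_p = 46.7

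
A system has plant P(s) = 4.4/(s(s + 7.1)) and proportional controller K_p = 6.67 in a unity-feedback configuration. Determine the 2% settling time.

Closed-loop characteristic equation: s² + 7.1s + 29.35 = 0, so ω_n = 5.417 rad/s and ζ = 7.1/(2·5.417) = 0.6553.
2% settling time T_s ≈ 4/(ζω_n) = 4/3.55 = 1.13 s.

T_s ≈ 1.13 s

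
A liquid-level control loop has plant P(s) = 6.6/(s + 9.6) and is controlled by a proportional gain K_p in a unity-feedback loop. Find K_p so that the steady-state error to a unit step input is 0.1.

K_p = 13.1

Steady-state error for a unit step on this type-0 loop is 1/(1 + K_p·P(0)).
P(0) = 0.6875. Require 1/(1 + K_p·0.6875) = 0.1, so 1 + 0.6875·K_p = 10.
K_p = (10 − 1)/0.6875 = 13.1.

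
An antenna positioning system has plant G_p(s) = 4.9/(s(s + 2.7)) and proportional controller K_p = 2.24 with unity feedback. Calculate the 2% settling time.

T_s ≈ 2.96 s

Closed-loop characteristic equation: s² + 2.7s + 10.98 = 0, so ω_n = 3.313 rad/s and ζ = 2.7/(2·3.313) = 0.4075.
2% settling time T_s ≈ 4/(ζω_n) = 4/1.35 = 2.96 s.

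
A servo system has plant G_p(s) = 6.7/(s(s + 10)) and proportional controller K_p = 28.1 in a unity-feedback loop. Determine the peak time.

The closed-loop denominator s² + 10s + 188.3 gives ω_n = √188.3 = 13.72 and ζ = 10/(2ω_n) = 0.3644.
Damped frequency ω_d = ω_n√(1−ζ²) = 12.78 rad/s, so peak time T_p = π/ω_d = 0.246 s.

T_p = 0.246 s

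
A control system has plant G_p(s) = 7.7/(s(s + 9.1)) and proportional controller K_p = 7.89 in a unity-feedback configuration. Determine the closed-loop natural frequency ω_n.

1 + K_p·G_p(s) = 0 gives s² + 9.1s + 60.75 = 0.
Matching s² + 2ζω_n s + ω_n²: ω_n = √60.75 = 7.794 rad/s and 2ζω_n = 9.1, so ζ = 9.1/(2·7.794) = 0.584.

ω_n = 7.79 rad/s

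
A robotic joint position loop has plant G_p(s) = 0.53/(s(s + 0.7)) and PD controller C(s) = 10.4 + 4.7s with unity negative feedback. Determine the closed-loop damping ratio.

Forward path: (10.4 + 4.7s)·0.53/(s(s+0.7)). The closed-loop characteristic equation is s² + (0.7 + 0.53·4.7)s + 0.53·10.4 = 0.
That is s² + 3.191s + 5.512 = 0, so ω_n = 2.348 rad/s and ζ = 3.191/(2·2.348) = 0.6796.

ζ = 0.68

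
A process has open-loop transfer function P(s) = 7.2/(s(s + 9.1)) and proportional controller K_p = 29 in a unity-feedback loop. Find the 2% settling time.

T_s ≈ 0.879 s

Closed-loop characteristic equation: s² + 9.1s + 208.8 = 0, so ω_n = 14.45 rad/s and ζ = 9.1/(2·14.45) = 0.3149.
2% settling time T_s ≈ 4/(ζω_n) = 4/4.55 = 0.879 s.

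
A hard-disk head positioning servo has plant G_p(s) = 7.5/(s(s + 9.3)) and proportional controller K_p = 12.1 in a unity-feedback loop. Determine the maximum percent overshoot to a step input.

Closed-loop characteristic equation: s² + 9.3s + 90.75 = 0, so ω_n = 9.526 rad/s and ζ = 9.3/(2·9.526) = 0.4881.
%OS = 100·exp(−πζ/√(1−ζ²)) = 100·exp(−π·0.4881/√0.7617) = 17.3%.

17.3%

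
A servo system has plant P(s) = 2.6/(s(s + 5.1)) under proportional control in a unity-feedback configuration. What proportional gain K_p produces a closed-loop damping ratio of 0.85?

K_p = 3.46

Closed-loop characteristic equation: s² + 5.1s + K_p·2.6 = 0.
So ω_n = √(2.6K_p) and 2ζω_n = 5.1, giving ζ = 5.1/(2√(2.6K_p)).
Setting ζ = 0.85: √(2.6K_p) = 5.1/(2·0.85) = 3, so K_p = 9/2.6 = 3.46.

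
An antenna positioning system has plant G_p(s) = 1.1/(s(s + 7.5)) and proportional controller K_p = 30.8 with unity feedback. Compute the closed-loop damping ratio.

The closed-loop denominator is s(s+7.5) + 30.8·1.1 = s² + 7.5s + 33.88.
Matching s² + 2ζω_n s + ω_n²: ω_n = √33.88 = 5.821 rad/s and 2ζω_n = 7.5, so ζ = 7.5/(2·5.821) = 0.644.

ζ = 0.644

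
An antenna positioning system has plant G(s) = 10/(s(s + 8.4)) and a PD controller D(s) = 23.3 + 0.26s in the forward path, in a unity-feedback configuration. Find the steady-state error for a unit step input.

The open loop D(s)G(s) has a pole at the origin (type 1), so the static position error constant is infinite and e_ss = 1/(1+∞) = 0.

0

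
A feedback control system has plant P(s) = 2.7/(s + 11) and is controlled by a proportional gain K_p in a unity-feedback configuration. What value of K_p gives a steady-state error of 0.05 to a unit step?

K_p = 77.4

The loop is type 0, so e_ss(step) = 1/(1 + K_pos) with K_pos = K_p·P(0).
P(0) = 0.2455. Require 1/(1 + K_p·0.2455) = 0.05, so 1 + 0.2455·K_p = 20.
K_p = (20 − 1)/0.2455 = 77.4.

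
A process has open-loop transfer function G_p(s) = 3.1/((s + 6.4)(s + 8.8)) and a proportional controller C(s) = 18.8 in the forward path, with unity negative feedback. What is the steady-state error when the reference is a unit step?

The loop is type 0. Static position error constant K_pos = C(0)·G_p(0) = 18.8·0.05504 = 1.035.
Steady-state error to a unit step: e_ss = 1/(1+K_pos) = 1/2.035 = 0.491.

0.491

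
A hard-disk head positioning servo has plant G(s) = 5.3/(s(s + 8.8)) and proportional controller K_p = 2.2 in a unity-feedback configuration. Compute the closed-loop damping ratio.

1 + K_p·G(s) = 0 gives s² + 8.8s + 11.66 = 0.
Matching s² + 2ζω_n s + ω_n²: ω_n = √11.66 = 3.415 rad/s and 2ζω_n = 8.8, so ζ = 8.8/(2·3.415) = 1.29.

ζ = 1.29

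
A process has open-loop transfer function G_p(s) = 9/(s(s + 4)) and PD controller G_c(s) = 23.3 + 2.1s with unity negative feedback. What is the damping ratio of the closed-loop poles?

Forward path: (23.3 + 2.1s)·9/(s(s+4)). The closed-loop characteristic equation is s² + (4 + 9·2.1)s + 9·23.3 = 0.
That is s² + 22.9s + 209.7 = 0, so ω_n = 14.48 rad/s and ζ = 22.9/(2·14.48) = 0.7907.

ζ = 0.791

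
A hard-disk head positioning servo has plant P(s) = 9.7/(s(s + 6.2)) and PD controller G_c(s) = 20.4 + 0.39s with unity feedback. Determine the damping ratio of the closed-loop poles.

ζ = 0.355

Forward path: (20.4 + 0.39s)·9.7/(s(s+6.2)). The closed-loop characteristic equation is s² + (6.2 + 9.7·0.39)s + 9.7·20.4 = 0.
That is s² + 9.983s + 197.9 = 0, so ω_n = 14.07 rad/s and ζ = 9.983/(2·14.07) = 0.3548.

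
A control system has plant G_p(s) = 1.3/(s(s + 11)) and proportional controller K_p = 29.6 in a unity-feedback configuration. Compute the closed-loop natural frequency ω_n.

ω_n = 6.2 rad/s

With unity feedback the closed-loop characteristic equation is s² + 11s + 29.6·1.3 = s² + 11s + 38.48 = 0.
So ω_n² = 38.48 ⇒ ω_n = 6.203 rad/s, and ζ = 11/(2ω_n) = 0.887.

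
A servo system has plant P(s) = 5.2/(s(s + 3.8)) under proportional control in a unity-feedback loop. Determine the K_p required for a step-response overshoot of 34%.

K_p = 6.58

From %OS = 100·exp(−πζ/√(1−ζ²)) = 34%, ζ = −ln(0.34)/√(π²+ln²(0.34)) = 0.3248.
Characteristic equation s² + 3.8s + 5.2K_p = 0 gives ζ = 3.8/(2√(5.2K_p)).
Setting ζ = 0.3248: √(5.2K_p) = 3.8/(2·0.3248) = 5.85, so K_p = 34.22/5.2 = 6.58.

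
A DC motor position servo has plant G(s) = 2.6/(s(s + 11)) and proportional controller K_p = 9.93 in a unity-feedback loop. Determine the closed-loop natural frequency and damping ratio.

1 + K_p·G(s) = 0 gives s² + 11s + 25.82 = 0.
Matching s² + 2ζω_n s + ω_n²: ω_n = √25.82 = 5.081 rad/s and 2ζω_n = 11, so ζ = 11/(2·5.081) = 1.08.

ω_n = 5.08 rad/s, ζ = 1.08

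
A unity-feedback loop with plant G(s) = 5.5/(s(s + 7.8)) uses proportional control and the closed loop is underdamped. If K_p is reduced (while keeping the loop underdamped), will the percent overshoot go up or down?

ζ = 7.8/(2√(5.5K_p)) rises as K_p falls; higher damping means less overshoot.

decrease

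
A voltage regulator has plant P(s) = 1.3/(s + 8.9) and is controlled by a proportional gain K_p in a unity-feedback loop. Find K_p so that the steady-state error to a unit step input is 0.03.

K_p = 221

Steady-state error for a unit step on this type-0 loop is 1/(1 + K_p·P(0)).
P(0) = 0.1461. Require 1/(1 + K_p·0.1461) = 0.03, so 1 + 0.1461·K_p = 33.33.
K_p = (33.33 − 1)/0.1461 = 221.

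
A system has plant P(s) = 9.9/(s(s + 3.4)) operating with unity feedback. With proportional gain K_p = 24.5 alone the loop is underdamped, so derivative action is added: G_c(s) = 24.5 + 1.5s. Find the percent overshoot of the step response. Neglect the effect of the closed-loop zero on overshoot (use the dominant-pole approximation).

10.3%

Forward path: (24.5 + 1.5s)·9.9/(s(s+3.4)). The closed-loop characteristic equation is s² + (3.4 + 9.9·1.5)s + 9.9·24.5 = 0.
That is s² + 18.25s + 242.6 = 0, so ω_n = 15.57 rad/s and ζ = 18.25/(2·15.57) = 0.5859.
%OS = 100·exp(−πζ/√(1−ζ²)) = 10.3%.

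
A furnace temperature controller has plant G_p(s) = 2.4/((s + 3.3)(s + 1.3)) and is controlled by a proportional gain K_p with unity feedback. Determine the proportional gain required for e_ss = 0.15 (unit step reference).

K_p = 10.1

The loop is type 0, so e_ss(step) = 1/(1 + K_pos) with K_pos = K_p·G_p(0).
G_p(0) = 0.5594. Require 1/(1 + K_p·0.5594) = 0.15, so 1 + 0.5594·K_p = 6.667.
K_p = (6.667 − 1)/0.5594 = 10.1.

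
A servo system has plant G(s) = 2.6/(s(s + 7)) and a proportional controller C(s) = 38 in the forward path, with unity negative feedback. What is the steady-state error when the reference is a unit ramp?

0.0709

The loop has one pole at the origin (type 1). Velocity error constant K_v = lim_{s→0} s·C(s)G(s) = 38·2.6/7 = 14.11.
Steady-state error to a unit ramp: e_ss = 1/K_v = 0.0709.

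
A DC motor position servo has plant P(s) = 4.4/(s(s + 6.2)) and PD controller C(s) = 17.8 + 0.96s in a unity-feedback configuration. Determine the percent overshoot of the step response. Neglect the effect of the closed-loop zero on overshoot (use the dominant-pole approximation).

Forward path: (17.8 + 0.96s)·4.4/(s(s+6.2)). The closed-loop characteristic equation is s² + (6.2 + 4.4·0.96)s + 4.4·17.8 = 0.
That is s² + 10.42s + 78.32 = 0, so ω_n = 8.85 rad/s and ζ = 10.42/(2·8.85) = 0.5889.
%OS = 100·exp(−πζ/√(1−ζ²)) = 10.1%.

10.1%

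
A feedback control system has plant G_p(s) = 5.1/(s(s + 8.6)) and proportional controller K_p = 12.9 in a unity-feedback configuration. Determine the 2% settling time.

T_s ≈ 0.93 s

The closed-loop denominator s² + 8.6s + 65.79 gives ω_n = √65.79 = 8.111 and ζ = 8.6/(2ω_n) = 0.5301.
2% settling time T_s ≈ 4/(ζω_n) = 4/4.3 = 0.93 s.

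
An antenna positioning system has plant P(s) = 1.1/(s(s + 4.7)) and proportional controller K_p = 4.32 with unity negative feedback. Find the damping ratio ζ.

1 + K_p·P(s) = 0 gives s² + 4.7s + 4.752 = 0.
Matching s² + 2ζω_n s + ω_n²: ω_n = √4.752 = 2.18 rad/s and 2ζω_n = 4.7, so ζ = 4.7/(2·2.18) = 1.08.

ζ = 1.08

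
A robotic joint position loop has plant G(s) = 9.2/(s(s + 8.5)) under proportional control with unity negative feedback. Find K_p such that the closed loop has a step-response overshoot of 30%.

From %OS = 100·exp(−πζ/√(1−ζ²)) = 30%, ζ = −ln(0.3)/√(π²+ln²(0.3)) = 0.3579.
Characteristic equation s² + 8.5s + 9.2K_p = 0 gives ζ = 8.5/(2√(9.2K_p)).
Setting ζ = 0.3579: √(9.2K_p) = 8.5/(2·0.3579) = 11.88, so K_p = 141/9.2 = 15.3.

K_p = 15.3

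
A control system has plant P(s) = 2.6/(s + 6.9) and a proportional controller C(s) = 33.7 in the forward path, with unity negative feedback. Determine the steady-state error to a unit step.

The loop is type 0. Static position error constant K_pos = C(0)·P(0) = 33.7·0.3768 = 12.7.
Steady-state error to a unit step: e_ss = 1/(1+K_pos) = 1/13.7 = 0.073.

0.073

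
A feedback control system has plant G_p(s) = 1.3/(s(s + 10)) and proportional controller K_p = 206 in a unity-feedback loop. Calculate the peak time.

The closed-loop denominator s² + 10s + 267.8 gives ω_n = √267.8 = 16.36 and ζ = 10/(2ω_n) = 0.3055.
Damped frequency ω_d = ω_n√(1−ζ²) = 15.58 rad/s, so peak time T_p = π/ω_d = 0.202 s.

T_p = 0.202 s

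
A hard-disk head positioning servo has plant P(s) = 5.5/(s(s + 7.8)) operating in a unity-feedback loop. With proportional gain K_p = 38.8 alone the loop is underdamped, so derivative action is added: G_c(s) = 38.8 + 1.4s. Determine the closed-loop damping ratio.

ζ = 0.531

Forward path: (38.8 + 1.4s)·5.5/(s(s+7.8)). The closed-loop characteristic equation is s² + (7.8 + 5.5·1.4)s + 5.5·38.8 = 0.
That is s² + 15.5s + 213.4 = 0, so ω_n = 14.61 rad/s and ζ = 15.5/(2·14.61) = 0.5305.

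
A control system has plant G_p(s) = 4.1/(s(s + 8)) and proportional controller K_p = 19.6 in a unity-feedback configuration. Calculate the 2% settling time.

T_s ≈ 1 s

From 1 + K_pG_p(s) = 0: s² + 8s + 80.36 = 0 ⇒ ω_n = 8.964, ζ = 0.4462.
2% settling time T_s ≈ 4/(ζω_n) = 4/4 = 1 s.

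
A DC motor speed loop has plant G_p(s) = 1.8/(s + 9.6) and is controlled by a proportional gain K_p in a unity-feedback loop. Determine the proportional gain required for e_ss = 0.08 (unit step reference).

K_p = 61.3

Steady-state error for a unit step on this type-0 loop is 1/(1 + K_p·G_p(0)).
G_p(0) = 0.1875. Require 1/(1 + K_p·0.1875) = 0.08, so 1 + 0.1875·K_p = 12.5.
K_p = (12.5 − 1)/0.1875 = 61.3.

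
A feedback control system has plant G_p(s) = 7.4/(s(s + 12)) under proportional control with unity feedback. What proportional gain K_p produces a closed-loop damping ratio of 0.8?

Closed-loop characteristic equation: s² + 12s + K_p·7.4 = 0.
So ω_n = √(7.4K_p) and 2ζω_n = 12, giving ζ = 12/(2√(7.4K_p)).
Setting ζ = 0.8: √(7.4K_p) = 12/(2·0.8) = 7.5, so K_p = 56.25/7.4 = 7.6.

K_p = 7.6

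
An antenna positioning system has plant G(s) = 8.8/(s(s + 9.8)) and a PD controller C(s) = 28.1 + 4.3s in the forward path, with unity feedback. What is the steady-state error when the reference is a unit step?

The open loop C(s)G(s) has a pole at the origin (type 1), so the static position error constant is infinite and e_ss = 1/(1+∞) = 0.

0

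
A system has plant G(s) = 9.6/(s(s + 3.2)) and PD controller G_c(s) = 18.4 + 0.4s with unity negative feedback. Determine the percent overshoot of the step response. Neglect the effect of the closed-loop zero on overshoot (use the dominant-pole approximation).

42.2%

Forward path: (18.4 + 0.4s)·9.6/(s(s+3.2)). The closed-loop characteristic equation is s² + (3.2 + 9.6·0.4)s + 9.6·18.4 = 0.
That is s² + 7.04s + 176.6 = 0, so ω_n = 13.29 rad/s and ζ = 7.04/(2·13.29) = 0.2648.
%OS = 100·exp(−πζ/√(1−ζ²)) = 42.2%.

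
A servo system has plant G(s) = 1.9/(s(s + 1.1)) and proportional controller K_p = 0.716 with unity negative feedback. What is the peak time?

Closed-loop characteristic equation: s² + 1.1s + 1.36 = 0, so ω_n = 1.166 rad/s and ζ = 1.1/(2·1.166) = 0.4716.
Damped frequency ω_d = ω_n√(1−ζ²) = 1.029 rad/s, so peak time T_p = π/ω_d = 3.05 s.

T_p = 3.05 s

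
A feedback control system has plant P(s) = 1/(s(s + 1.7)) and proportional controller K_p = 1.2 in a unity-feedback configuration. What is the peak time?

Closed-loop characteristic equation: s² + 1.7s + 1.2 = 0, so ω_n = 1.095 rad/s and ζ = 1.7/(2·1.095) = 0.7759.
Damped frequency ω_d = ω_n√(1−ζ²) = 0.691 rad/s, so peak time T_p = π/ω_d = 4.55 s.

T_p = 4.55 s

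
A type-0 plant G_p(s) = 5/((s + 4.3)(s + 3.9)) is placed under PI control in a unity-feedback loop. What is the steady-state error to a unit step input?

The PI controller's integrator makes the forward path type 1, so e_ss to a step is zero.

0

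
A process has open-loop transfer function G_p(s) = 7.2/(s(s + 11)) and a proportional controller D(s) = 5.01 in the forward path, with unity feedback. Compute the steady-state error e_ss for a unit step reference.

The open loop D(s)G_p(s) has a pole at the origin (type 1), so the static position error constant is infinite and e_ss = 1/(1+∞) = 0.

0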